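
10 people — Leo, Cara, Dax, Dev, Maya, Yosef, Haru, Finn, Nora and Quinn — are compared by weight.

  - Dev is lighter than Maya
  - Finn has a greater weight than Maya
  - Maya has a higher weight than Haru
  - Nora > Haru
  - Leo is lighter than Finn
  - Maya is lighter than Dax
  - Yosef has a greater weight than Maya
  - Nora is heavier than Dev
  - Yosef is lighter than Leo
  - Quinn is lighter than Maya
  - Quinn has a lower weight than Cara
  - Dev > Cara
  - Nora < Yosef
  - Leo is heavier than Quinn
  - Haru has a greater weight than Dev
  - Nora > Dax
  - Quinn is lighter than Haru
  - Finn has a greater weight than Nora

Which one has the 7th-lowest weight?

Chaining the given pairs: Quinn < Cara < Dev < Haru < Maya < Dax < Nora < Yosef < Leo < Finn.
Counting 7 from the smallest end gives Nora.

Nora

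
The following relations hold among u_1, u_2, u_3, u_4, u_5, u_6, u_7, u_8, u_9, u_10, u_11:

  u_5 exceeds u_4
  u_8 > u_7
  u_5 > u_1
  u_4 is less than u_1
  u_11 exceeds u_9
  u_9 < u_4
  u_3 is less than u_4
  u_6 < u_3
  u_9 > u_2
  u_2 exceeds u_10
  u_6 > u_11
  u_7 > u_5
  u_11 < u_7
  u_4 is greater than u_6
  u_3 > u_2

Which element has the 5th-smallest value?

u_6

Piecing the relations together gives one ordering: u_10 < u_2 < u_9 < u_11 < u_6 < u_3 < u_4 < u_1 < u_5 < u_7 < u_8.
Counting 5 from the smallest end gives u_6.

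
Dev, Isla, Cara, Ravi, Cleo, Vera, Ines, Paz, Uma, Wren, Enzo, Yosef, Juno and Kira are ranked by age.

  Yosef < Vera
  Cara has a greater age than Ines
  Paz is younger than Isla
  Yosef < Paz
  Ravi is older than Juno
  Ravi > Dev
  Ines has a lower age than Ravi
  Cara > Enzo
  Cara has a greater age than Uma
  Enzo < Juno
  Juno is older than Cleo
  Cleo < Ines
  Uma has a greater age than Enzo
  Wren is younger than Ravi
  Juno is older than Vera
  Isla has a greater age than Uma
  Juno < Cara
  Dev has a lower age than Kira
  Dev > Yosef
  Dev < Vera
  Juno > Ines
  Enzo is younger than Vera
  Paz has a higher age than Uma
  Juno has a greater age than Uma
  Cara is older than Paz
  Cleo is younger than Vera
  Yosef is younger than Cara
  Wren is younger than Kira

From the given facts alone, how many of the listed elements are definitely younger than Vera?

4

From Vera the given relations immediately reach Enzo, Yosef, Cleo, Dev.
Nothing else is reachable below Vera; 4 in all.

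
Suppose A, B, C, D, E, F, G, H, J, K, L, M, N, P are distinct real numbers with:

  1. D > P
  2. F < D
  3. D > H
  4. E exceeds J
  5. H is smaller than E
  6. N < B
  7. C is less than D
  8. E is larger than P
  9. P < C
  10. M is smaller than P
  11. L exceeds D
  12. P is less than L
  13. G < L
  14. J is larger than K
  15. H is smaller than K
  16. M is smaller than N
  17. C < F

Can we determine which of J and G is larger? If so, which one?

undetermined

Following every chain through G: above G we get L.
J is not reached, and no chain runs the other way from J to G.
So the given relations leave the order of G and J undetermined.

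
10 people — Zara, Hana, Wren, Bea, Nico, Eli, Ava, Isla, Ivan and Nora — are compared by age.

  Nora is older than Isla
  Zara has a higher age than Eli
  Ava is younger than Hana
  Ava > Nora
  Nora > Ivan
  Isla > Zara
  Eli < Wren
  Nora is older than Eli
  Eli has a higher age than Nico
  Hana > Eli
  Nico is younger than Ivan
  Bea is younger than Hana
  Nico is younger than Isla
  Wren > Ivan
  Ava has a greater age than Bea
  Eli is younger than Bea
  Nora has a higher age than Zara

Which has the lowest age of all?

Nico

Eli is not least since Nico < Eli; Ivan is not least since Nico < Ivan; Zara is not least since Eli < Zara; Isla is not least since Nico < Isla; Bea is not least since Eli < Bea; Nora is not least since Isla < Nora; Ava is not least since Bea < Ava; Wren is not least since Eli < Wren; Hana is not least since Ava < Hana.
Only Nico has nothing below it, so Nico is the lowest age.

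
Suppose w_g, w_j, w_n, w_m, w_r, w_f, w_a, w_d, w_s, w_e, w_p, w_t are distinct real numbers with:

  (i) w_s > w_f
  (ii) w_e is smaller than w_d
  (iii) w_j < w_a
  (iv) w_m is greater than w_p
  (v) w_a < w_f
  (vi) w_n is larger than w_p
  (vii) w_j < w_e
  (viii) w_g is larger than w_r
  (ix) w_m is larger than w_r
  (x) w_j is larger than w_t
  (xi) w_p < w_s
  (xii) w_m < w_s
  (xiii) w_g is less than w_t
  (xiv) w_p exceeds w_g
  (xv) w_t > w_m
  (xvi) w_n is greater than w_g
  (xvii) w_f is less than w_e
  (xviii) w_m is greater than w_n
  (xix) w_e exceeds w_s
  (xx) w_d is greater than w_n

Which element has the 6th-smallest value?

w_t

Piecing the relations together gives one ordering: w_r < w_g < w_p < w_n < w_m < w_t < w_j < w_a < w_f < w_s < w_e < w_d.
Counting 6 from the smallest end gives w_t.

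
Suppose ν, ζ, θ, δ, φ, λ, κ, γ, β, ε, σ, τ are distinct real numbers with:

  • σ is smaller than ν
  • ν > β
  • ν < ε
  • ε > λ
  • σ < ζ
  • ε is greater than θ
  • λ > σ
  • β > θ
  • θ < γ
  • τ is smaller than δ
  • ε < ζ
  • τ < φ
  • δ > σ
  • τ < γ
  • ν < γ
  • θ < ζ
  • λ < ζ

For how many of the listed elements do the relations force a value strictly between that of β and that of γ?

1

The relations place β below γ. An element lies strictly between them when it is forced above β and also forced below γ.
Above β: {ν, ε, ζ}. Below γ: {σ, θ, τ, ν}.
Intersection: {ν} — 1.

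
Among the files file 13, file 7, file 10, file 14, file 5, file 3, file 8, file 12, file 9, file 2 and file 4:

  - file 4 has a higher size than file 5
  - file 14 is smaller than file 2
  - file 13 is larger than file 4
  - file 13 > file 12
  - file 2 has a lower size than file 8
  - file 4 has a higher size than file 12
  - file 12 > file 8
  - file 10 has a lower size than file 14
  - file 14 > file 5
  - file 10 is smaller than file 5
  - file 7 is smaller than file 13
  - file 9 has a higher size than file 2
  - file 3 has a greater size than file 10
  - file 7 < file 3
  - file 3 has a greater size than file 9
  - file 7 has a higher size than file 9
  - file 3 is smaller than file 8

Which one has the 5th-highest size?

Chaining the given pairs: file 10 < file 5 < file 14 < file 2 < file 9 < file 7 < file 3 < file 8 < file 12 < file 4 < file 13.
Counting 5 from the largest end gives file 3.

file 3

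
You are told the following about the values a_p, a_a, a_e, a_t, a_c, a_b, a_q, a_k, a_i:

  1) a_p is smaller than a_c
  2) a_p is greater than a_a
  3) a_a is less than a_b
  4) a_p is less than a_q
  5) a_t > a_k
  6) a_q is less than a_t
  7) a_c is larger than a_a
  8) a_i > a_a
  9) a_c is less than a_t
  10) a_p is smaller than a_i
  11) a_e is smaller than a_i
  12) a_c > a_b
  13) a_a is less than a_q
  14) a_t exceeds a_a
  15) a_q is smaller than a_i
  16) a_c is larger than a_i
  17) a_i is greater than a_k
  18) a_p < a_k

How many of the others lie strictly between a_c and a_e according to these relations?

1

The relations place a_e below a_c. An element lies strictly between them when it is forced above a_e and also forced below a_c.
Above a_e: {a_i, a_t}. Below a_c: {a_a, a_b, a_p, a_q, a_k, a_i}.
Intersection: {a_i} — 1.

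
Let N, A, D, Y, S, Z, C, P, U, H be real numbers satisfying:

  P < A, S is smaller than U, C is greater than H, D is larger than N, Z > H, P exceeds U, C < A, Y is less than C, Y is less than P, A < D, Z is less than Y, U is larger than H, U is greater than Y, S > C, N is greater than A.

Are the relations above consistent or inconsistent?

The single ordering H < Z < Y < C < S < U < P < A < N < D satisfies every listed relation, so no contradiction arises.

consistent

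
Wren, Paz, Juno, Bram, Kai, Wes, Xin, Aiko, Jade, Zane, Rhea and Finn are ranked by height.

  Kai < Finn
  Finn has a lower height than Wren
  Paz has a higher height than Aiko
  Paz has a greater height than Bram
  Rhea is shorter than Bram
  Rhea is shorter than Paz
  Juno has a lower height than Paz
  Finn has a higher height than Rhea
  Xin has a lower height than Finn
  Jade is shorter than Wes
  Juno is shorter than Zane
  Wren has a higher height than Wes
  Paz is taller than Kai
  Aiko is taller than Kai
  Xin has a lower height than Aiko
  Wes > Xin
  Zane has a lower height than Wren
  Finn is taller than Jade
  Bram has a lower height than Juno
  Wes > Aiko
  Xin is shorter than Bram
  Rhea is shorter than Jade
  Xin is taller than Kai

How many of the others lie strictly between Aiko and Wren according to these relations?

1

Chaining upward from Aiko reaches: Paz, Wes.
Chaining downward from Wren reaches: Kai, Rhea, Xin, Jade, Bram, Finn, Juno, Zane, Wes.
Strictly between Aiko and Wren are those in both lists: Wes — 1 element.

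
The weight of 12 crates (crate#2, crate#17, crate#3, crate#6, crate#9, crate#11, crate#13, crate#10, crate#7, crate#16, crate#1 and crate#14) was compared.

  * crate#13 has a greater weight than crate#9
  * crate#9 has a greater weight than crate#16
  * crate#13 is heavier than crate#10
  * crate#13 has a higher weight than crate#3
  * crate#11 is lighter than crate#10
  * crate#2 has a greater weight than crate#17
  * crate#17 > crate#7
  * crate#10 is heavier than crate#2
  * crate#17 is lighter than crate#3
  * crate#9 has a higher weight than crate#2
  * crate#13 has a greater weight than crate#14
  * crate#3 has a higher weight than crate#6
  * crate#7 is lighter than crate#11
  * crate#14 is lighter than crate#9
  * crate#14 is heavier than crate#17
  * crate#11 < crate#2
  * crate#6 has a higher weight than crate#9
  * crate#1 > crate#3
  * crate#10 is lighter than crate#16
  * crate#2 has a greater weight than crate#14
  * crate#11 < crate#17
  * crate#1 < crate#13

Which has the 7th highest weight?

crate#10

Chaining the given pairs: crate#7 < crate#11 < crate#17 < crate#14 < crate#2 < crate#10 < crate#16 < crate#9 < crate#6 < crate#3 < crate#1 < crate#13.
The 7th largest is crate#10.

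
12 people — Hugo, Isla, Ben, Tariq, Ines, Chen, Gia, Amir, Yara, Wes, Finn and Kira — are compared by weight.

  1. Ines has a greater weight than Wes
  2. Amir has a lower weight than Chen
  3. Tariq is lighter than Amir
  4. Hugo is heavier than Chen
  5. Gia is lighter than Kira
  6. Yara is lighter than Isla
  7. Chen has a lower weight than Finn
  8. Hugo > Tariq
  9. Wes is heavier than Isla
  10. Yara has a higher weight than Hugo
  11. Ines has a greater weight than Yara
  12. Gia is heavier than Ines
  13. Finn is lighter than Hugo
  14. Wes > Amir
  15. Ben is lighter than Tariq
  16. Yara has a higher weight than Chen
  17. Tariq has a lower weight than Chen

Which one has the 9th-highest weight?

Chen

Chaining the given pairs: Ben < Tariq < Amir < Chen < Finn < Hugo < Yara < Isla < Wes < Ines < Gia < Kira.
Counting 9 from the largest end gives Chen.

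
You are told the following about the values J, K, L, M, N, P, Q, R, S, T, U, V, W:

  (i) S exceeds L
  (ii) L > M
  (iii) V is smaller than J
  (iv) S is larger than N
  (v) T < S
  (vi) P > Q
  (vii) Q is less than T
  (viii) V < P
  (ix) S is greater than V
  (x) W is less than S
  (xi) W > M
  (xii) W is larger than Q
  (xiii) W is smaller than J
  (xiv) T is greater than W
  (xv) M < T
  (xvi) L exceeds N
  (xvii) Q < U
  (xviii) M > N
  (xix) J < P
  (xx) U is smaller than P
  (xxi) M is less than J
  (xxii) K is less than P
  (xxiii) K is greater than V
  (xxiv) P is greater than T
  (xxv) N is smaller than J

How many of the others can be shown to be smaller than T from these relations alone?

4

Directly below T: Q, M, W.
One step further: N (4 so far).
Nothing else is reachable below T; 4 in all.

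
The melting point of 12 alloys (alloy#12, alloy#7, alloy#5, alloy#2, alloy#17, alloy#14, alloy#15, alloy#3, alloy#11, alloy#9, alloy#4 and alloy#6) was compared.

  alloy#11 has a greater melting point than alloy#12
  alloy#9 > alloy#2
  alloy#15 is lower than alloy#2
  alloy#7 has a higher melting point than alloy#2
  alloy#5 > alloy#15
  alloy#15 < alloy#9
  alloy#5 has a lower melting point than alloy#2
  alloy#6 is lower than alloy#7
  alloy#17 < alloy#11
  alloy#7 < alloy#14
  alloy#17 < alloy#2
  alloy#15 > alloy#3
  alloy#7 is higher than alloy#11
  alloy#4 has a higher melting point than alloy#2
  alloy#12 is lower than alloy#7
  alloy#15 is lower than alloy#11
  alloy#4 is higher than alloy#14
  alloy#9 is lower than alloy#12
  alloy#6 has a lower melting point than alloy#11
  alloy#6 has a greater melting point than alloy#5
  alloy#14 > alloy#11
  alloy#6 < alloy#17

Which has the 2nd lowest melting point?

alloy#15

Chaining the given pairs: alloy#3 < alloy#15 < alloy#5 < alloy#6 < alloy#17 < alloy#2 < alloy#9 < alloy#12 < alloy#11 < alloy#7 < alloy#14 < alloy#4.
The 2nd smallest is alloy#15.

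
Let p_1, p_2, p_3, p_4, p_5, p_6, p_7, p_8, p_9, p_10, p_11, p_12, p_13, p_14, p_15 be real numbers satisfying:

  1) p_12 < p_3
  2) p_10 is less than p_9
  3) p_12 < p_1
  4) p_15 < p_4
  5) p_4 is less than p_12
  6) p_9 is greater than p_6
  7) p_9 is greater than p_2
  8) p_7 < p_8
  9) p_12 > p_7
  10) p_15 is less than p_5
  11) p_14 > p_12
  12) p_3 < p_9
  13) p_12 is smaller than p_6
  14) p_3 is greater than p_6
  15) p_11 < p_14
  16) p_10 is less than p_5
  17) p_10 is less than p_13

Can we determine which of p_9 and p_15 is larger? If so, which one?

p_15 < p_4 < p_12 < p_6 < p_9, by transitivity through p_4, p_12, p_6.
So p_9 is larger.

p_9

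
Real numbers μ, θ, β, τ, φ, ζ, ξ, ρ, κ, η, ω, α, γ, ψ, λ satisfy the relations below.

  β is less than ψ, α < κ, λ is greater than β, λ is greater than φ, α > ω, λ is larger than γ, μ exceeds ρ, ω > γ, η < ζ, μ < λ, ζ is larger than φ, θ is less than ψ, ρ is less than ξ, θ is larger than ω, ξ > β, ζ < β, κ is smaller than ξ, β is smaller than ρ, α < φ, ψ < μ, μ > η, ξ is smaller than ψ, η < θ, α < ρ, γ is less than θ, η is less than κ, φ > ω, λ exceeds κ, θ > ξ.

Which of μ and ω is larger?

Chaining the given relations: ω < φ < ζ < β < ξ < θ < ψ < μ.
So ω < μ; μ is the larger of the two.

μ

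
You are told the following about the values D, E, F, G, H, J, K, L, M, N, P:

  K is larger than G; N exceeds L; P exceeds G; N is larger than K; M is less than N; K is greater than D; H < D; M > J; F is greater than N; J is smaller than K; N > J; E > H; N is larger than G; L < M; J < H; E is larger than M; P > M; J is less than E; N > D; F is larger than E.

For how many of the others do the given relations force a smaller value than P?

From P the given relations immediately reach G, M.
From those, J, L — 4 in total.
Nothing else is reachable below P; 4 in all.

4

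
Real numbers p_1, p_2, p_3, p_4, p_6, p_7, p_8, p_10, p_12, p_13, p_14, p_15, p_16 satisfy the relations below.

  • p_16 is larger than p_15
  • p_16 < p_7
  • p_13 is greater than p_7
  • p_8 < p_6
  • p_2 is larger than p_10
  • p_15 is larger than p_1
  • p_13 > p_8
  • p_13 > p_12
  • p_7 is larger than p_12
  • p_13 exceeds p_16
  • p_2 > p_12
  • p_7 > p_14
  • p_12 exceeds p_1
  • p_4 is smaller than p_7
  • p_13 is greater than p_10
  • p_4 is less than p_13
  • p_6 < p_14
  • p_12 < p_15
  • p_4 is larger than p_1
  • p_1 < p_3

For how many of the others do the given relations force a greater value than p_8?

The elements the relations force above p_8 are p_6, p_14, p_7, p_13 — no chain reaches any other.
That is 4.

4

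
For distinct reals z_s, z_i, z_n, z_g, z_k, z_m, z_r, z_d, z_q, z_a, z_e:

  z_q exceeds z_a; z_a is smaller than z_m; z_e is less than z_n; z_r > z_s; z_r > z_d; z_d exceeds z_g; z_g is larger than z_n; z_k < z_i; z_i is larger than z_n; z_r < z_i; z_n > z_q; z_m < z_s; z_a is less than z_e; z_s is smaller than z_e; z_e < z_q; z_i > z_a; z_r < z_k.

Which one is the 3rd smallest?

z_s

Chaining the given pairs: z_a < z_m < z_s < z_e < z_q < z_n < z_g < z_d < z_r < z_k < z_i.
Counting 3 from the smallest end gives z_s.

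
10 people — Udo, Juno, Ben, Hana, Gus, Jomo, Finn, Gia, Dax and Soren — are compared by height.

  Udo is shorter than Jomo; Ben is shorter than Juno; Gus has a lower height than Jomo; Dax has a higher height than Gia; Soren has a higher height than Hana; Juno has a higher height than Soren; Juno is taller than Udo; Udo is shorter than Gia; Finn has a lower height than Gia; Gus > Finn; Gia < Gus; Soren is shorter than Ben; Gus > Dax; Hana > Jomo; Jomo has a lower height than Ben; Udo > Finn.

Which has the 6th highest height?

The consecutive relations fix a unique order: Finn < Udo < Gia < Dax < Gus < Jomo < Hana < Soren < Ben < Juno.
The 6th largest is Gus.

Gus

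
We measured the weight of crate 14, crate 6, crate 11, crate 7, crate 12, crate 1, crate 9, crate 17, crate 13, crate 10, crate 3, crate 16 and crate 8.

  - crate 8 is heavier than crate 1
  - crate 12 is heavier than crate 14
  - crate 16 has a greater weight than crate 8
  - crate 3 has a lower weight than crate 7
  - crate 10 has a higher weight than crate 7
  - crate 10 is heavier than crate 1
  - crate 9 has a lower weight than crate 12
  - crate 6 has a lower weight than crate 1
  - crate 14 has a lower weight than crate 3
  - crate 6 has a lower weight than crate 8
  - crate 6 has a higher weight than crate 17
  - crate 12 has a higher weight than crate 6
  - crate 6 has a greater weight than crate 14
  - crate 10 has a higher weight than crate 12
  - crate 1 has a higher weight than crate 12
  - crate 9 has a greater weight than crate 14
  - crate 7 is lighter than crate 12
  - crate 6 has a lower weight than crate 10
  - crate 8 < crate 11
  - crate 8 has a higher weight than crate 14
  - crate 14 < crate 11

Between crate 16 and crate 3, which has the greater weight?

crate 16

Chaining the given relations: crate 3 < crate 7 < crate 12 < crate 1 < crate 8 < crate 16.
So crate 3 < crate 16; crate 16 is the heavier of the two.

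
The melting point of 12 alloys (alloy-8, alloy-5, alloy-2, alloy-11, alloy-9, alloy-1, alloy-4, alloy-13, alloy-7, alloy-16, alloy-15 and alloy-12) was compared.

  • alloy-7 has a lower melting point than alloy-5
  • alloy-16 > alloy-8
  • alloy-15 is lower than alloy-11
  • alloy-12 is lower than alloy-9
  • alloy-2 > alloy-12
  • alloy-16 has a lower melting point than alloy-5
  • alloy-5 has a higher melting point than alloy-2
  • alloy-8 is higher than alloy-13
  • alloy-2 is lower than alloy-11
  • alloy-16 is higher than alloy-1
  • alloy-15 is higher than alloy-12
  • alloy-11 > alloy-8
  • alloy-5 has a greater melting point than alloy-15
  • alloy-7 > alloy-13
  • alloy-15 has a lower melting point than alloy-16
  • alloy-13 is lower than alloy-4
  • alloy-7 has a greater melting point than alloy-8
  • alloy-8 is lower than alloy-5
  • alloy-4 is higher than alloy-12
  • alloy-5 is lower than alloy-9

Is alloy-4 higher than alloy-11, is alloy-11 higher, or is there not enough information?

Following every chain through alloy-4: below alloy-4 we get alloy-13, alloy-12.
alloy-11 is not reached, and no chain runs the other way from alloy-11 to alloy-4.
So the given relations leave the order of alloy-4 and alloy-11 undetermined.

undetermined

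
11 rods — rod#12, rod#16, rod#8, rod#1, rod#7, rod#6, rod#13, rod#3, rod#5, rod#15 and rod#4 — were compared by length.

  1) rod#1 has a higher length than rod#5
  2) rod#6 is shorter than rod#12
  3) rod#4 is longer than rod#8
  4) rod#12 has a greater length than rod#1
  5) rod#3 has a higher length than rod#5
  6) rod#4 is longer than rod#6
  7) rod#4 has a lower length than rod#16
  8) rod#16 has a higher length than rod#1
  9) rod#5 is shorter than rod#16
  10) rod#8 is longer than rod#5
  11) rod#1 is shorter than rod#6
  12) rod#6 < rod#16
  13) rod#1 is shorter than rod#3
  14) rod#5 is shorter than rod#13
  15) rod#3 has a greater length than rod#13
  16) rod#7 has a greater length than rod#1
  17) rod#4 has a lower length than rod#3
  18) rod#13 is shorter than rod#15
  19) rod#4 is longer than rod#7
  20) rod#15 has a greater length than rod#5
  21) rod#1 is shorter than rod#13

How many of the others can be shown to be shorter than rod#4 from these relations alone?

5

Directly below rod#4: rod#6, rod#7, rod#8.
One step further: rod#5, rod#1 (5 so far).
No other element is forced below rod#4 by the given relations, so the count is 5.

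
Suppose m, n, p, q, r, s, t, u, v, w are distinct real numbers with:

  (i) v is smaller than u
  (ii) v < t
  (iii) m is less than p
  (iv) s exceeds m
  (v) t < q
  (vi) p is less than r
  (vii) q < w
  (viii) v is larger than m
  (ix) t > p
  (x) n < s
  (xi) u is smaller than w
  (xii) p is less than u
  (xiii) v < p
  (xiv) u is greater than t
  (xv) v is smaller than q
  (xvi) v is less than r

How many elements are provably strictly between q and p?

The relations place p below q. An element lies strictly between them when it is forced above p and also forced below q.
Above p: {t, r, u, w}. Below q: {m, v, t}.
Intersection: {t} — 1.

1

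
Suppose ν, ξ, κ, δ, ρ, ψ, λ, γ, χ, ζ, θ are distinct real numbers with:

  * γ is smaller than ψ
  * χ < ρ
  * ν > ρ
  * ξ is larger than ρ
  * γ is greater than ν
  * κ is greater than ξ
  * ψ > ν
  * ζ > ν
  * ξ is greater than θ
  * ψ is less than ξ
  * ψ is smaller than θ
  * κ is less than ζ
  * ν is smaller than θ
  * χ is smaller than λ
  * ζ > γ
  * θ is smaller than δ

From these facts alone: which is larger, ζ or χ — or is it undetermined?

Following the relations from χ: χ < ρ < ν < γ < ψ < ξ < κ < ζ.
So ζ is larger.

ζ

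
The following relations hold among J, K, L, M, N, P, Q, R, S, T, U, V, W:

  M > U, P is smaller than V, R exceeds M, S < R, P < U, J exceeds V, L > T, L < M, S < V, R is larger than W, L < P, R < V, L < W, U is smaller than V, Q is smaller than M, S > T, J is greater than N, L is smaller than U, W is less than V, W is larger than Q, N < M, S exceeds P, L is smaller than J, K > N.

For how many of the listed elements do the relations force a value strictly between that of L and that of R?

Chaining upward from L reaches: P, U, S, W, M, V, J.
Chaining downward from R reaches: T, N, P, Q, U, S, W, M.
Strictly between L and R are those in both lists: P, U, S, W, M — 5 elements.

5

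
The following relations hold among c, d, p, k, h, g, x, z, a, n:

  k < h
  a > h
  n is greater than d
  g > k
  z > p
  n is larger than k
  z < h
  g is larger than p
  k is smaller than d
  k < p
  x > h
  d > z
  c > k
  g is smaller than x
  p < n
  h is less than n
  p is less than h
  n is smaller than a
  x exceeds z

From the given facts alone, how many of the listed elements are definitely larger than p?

7

Directly above p: g, z, h, n.
One step further: d, x, a (7 so far).
No other element is forced above p by the given relations, so the count is 7.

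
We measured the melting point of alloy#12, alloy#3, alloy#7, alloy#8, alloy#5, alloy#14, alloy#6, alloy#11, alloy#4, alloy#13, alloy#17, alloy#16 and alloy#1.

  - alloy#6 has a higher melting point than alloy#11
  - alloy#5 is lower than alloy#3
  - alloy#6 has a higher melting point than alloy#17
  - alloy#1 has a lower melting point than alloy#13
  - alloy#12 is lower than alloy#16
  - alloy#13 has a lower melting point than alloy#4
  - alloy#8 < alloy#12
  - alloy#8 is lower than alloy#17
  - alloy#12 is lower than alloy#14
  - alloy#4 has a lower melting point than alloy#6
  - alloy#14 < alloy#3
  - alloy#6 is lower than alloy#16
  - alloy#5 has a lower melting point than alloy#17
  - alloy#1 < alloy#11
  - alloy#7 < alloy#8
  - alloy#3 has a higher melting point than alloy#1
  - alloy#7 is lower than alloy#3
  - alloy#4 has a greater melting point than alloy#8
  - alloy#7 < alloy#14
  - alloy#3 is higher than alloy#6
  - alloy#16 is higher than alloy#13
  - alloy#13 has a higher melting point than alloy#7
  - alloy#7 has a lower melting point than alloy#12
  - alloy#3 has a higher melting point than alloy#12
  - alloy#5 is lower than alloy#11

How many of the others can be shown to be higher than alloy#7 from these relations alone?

9

From alloy#7 the given relations immediately reach alloy#8, alloy#12, alloy#13, alloy#14, alloy#3.
From those, alloy#4, alloy#17, alloy#16 — 8 in total.
From those, alloy#6 — 9 in total.
Nothing else is reachable above alloy#7; 9 in all.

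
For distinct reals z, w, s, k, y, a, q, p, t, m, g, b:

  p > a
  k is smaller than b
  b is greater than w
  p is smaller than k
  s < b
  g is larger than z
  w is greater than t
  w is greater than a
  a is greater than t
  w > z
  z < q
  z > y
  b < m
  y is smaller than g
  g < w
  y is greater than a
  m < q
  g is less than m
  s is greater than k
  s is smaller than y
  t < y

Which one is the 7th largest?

y

The consecutive relations fix a unique order: t < a < p < k < s < y < z < g < w < b < m < q.
Counting 7 from the largest end gives y.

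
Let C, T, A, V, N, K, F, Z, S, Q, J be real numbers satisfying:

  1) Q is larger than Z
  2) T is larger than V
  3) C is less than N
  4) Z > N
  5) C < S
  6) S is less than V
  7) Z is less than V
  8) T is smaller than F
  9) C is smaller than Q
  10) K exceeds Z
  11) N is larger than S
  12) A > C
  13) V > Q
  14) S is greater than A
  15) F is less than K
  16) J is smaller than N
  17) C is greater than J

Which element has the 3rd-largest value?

T

Piecing the relations together gives one ordering: J < C < A < S < N < Z < Q < V < T < F < K.
The 3rd largest is T.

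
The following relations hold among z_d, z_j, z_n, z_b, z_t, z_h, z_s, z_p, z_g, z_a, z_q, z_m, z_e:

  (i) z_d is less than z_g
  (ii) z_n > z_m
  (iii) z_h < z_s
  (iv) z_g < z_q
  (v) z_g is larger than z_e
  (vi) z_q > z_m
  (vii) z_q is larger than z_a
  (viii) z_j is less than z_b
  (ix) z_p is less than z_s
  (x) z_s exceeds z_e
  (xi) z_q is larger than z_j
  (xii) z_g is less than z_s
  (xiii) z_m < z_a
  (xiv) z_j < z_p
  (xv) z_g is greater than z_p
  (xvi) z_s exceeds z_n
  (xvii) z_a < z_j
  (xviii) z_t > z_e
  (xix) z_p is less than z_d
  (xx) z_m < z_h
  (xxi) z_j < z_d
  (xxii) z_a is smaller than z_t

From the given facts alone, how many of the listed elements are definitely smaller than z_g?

6

The elements the relations force below z_g are z_m, z_a, z_j, z_p, z_e, z_d — no chain reaches any other.
That is 6.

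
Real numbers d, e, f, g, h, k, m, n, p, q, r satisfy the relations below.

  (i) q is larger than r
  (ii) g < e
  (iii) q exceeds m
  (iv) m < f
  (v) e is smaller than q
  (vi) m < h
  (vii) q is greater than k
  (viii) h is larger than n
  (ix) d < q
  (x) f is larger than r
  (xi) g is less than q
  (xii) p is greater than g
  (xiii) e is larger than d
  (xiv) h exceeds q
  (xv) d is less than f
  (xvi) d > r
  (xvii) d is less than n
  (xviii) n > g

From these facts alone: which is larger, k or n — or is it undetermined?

undetermined

Following every chain through k: above k we get q, h.
n is not reached, and no chain runs the other way from n to k.
So the given relations leave the order of k and n undetermined.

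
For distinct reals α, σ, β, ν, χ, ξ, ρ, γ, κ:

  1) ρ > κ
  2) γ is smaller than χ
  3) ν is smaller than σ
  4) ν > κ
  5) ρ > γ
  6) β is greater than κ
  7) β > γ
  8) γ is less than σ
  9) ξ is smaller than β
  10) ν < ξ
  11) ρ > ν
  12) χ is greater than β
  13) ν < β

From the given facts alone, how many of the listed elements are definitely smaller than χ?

The elements the relations force below χ are κ, ν, ξ, γ, β — no chain reaches any other.
That is 5.

5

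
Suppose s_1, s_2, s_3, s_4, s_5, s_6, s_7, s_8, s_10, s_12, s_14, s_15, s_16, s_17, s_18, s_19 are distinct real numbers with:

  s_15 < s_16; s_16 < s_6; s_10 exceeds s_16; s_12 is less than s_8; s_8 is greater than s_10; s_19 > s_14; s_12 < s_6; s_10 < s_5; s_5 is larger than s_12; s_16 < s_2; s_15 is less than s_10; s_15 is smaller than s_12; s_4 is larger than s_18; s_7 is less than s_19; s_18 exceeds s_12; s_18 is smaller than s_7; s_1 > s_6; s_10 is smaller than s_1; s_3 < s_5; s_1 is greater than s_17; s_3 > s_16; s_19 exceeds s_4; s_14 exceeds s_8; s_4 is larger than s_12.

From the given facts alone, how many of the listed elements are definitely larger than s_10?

5

From s_10 the given relations immediately reach s_8, s_1, s_5.
From those, s_14 — 4 in total.
From those, s_19 — 5 in total.
Nothing else is reachable above s_10; 5 in all.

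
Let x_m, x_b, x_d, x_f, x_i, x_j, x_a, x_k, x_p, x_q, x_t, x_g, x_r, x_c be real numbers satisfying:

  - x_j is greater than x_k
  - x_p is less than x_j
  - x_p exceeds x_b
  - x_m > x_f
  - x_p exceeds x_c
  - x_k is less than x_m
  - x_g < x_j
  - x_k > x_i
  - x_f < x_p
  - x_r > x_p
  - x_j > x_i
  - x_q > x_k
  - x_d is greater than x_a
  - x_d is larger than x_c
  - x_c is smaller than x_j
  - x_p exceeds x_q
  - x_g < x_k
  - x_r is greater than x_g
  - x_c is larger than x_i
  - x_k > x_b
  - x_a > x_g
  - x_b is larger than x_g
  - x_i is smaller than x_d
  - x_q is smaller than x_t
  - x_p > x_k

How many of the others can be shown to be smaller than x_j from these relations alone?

8

The elements the relations force below x_j are x_g, x_i, x_b, x_c, x_f, x_k, x_q, x_p — no chain reaches any other.
That is 8.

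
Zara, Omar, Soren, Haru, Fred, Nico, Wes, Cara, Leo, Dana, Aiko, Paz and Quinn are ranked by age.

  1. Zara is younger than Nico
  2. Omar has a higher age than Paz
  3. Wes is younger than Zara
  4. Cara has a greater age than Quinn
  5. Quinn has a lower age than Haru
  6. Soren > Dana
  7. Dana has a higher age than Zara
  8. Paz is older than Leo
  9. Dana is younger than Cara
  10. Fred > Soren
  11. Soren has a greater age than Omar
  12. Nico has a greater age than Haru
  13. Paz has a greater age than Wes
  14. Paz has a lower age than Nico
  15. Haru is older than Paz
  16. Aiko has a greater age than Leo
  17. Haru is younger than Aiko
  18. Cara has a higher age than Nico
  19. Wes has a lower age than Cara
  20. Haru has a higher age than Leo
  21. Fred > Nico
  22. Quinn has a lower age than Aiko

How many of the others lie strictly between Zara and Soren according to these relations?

1

Chaining upward from Zara reaches: Dana, Nico, Cara, Fred.
Chaining downward from Soren reaches: Wes, Leo, Dana, Paz, Omar.
Strictly between Zara and Soren are those in both lists: Dana — 1 element.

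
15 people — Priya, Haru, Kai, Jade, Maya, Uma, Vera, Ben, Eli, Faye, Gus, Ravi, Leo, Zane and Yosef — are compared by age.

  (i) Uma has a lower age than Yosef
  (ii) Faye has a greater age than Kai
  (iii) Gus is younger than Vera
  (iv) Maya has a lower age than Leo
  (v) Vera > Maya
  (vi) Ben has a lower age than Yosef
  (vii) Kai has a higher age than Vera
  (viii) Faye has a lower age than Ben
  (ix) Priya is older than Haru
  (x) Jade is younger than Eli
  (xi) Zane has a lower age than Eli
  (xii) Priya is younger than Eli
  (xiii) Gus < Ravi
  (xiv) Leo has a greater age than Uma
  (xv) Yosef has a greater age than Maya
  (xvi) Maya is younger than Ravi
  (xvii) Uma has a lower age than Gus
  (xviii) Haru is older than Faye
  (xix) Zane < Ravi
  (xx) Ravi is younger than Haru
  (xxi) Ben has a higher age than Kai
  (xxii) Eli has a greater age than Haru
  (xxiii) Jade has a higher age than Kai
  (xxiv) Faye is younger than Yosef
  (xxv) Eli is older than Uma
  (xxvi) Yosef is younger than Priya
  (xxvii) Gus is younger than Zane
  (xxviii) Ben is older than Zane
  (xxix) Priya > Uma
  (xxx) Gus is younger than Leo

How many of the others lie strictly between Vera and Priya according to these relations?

Chaining upward from Vera reaches: Kai, Faye, Ben, Haru, Jade, Yosef, Eli.
Chaining downward from Priya reaches: Uma, Maya, Gus, Kai, Faye, Zane, Ravi, Ben, Haru, Yosef.
Strictly between Vera and Priya are those in both lists: Kai, Faye, Ben, Haru, Yosef — 5 elements.

5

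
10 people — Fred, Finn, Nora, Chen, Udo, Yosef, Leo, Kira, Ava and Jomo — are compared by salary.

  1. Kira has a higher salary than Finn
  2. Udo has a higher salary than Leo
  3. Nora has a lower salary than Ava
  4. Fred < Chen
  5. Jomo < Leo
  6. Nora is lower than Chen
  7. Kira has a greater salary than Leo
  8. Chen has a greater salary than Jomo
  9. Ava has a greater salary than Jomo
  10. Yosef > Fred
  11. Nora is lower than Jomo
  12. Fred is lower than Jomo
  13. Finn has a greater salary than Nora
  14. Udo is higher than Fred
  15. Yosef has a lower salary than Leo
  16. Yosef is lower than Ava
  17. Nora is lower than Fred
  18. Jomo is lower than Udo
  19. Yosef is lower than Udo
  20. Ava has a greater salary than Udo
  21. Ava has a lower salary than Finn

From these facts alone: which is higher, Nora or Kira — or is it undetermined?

Kira

Nora < Fred and Fred < Jomo give Nora < Jomo.
Then Jomo < Udo extends the chain to Udo.
Then Udo < Ava extends the chain to Ava.
Then Ava < Finn extends the chain to Finn.
With Finn < Kira: Nora < Fred < Jomo < Udo < Ava < Finn < Kira.
So Kira is higher.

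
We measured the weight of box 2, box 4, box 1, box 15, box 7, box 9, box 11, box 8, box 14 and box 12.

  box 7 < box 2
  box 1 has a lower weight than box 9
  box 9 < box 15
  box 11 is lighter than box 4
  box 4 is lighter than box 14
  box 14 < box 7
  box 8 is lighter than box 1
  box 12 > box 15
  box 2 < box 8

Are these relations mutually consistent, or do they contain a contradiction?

The single ordering box 11 < box 4 < box 14 < box 7 < box 2 < box 8 < box 1 < box 9 < box 15 < box 12 satisfies every listed relation, so no contradiction arises.

consistent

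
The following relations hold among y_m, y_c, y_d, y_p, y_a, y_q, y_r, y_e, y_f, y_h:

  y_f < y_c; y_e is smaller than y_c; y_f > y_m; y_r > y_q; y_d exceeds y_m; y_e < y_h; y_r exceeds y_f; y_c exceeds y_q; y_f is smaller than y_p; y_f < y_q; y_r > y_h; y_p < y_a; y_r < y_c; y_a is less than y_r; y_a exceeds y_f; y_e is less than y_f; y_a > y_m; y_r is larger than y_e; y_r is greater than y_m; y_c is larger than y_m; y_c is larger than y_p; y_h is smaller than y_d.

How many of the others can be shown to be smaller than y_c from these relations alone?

The elements the relations force below y_c are y_e, y_m, y_f, y_h, y_p, y_a, y_q, y_r — no chain reaches any other.
That is 8.

8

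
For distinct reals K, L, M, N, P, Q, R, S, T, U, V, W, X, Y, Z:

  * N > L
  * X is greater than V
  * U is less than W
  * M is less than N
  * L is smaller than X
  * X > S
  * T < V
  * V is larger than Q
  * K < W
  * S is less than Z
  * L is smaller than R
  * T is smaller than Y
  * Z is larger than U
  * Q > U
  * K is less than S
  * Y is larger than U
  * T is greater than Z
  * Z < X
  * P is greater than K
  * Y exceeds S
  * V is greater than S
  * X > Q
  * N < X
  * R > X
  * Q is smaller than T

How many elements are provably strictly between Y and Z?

The relations place Z below Y. An element lies strictly between them when it is forced above Z and also forced below Y.
Above Z: {T, V, X, R}. Below Y: {K, U, Q, S, T}.
Intersection: {T} — 1.

1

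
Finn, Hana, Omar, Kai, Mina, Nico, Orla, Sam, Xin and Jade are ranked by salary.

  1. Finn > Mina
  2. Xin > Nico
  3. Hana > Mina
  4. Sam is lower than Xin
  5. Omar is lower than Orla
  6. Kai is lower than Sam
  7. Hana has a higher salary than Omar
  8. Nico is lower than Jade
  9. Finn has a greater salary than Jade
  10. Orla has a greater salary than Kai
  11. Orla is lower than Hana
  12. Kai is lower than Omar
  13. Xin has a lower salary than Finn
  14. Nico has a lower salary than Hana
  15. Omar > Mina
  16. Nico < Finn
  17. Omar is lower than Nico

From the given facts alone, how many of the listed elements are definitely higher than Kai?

8

The elements the relations force above Kai are Omar, Orla, Nico, Jade, Sam, Xin, Hana, Finn — no chain reaches any other.
That is 8.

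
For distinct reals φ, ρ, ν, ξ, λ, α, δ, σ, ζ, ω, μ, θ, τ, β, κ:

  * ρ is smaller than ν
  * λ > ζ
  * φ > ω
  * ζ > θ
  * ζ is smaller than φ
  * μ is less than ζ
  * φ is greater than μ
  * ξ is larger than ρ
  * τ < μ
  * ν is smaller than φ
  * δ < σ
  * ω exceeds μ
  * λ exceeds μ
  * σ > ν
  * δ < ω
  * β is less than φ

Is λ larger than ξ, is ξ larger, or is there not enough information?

undetermined

Following every chain through ξ: below ξ we get ρ.
λ is not reached, and no chain runs the other way from λ to ξ.
So the given relations leave the order of ξ and λ undetermined.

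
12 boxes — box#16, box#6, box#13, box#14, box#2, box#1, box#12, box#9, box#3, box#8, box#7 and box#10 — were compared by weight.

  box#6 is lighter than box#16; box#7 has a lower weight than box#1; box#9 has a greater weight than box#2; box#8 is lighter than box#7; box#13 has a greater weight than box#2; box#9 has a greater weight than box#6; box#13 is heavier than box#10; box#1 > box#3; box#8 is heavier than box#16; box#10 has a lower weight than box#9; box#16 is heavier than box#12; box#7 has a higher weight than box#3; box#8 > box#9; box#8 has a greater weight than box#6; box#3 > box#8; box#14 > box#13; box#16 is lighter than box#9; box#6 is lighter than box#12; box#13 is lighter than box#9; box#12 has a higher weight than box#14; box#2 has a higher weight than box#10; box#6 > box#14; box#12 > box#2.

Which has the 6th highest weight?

box#16

Piecing the relations together gives one ordering: box#10 < box#2 < box#13 < box#14 < box#6 < box#12 < box#16 < box#9 < box#8 < box#3 < box#7 < box#1.
The 6th largest is box#16.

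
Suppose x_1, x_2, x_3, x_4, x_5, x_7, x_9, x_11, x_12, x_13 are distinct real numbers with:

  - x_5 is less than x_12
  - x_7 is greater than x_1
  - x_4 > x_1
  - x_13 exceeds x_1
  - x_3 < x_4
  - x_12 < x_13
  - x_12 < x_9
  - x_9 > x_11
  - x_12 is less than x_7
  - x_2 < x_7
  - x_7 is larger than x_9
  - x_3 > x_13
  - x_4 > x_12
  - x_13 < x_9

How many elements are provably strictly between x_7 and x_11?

Chaining upward from x_11 reaches: x_9.
Chaining downward from x_7 reaches: x_2, x_1, x_5, x_12, x_13, x_9.
Strictly between x_11 and x_7 are those in both lists: x_9 — 1 element.

1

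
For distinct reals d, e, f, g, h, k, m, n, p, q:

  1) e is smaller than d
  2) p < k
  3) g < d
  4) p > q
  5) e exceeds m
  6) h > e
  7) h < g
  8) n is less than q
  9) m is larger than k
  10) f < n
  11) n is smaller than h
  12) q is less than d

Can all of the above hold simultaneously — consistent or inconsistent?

consistent

The single ordering f < n < q < p < k < m < e < h < g < d satisfies every listed relation, so no contradiction arises.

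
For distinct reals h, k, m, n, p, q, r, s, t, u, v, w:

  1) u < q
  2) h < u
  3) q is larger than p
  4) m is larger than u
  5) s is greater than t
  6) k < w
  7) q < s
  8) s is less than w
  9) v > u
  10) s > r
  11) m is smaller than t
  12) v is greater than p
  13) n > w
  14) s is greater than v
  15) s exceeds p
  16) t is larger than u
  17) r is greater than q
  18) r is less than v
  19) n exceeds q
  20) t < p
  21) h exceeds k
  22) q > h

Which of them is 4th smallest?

m

The consecutive relations fix a unique order: k < h < u < m < t < p < q < r < v < s < w < n.
Counting 4 from the smallest end gives m.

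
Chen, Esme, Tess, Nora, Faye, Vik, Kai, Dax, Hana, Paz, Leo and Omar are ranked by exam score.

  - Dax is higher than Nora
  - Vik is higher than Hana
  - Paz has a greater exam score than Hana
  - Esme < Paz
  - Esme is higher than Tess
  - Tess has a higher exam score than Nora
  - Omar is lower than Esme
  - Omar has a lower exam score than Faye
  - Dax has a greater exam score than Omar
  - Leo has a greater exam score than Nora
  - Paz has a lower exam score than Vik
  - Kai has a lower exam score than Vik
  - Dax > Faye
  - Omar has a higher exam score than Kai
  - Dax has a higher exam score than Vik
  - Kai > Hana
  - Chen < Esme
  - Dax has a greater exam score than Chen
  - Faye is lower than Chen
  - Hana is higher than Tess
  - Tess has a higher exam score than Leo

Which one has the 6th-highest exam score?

Faye

Piecing the relations together gives one ordering: Nora < Leo < Tess < Hana < Kai < Omar < Faye < Chen < Esme < Paz < Vik < Dax.
The 6th largest is Faye.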